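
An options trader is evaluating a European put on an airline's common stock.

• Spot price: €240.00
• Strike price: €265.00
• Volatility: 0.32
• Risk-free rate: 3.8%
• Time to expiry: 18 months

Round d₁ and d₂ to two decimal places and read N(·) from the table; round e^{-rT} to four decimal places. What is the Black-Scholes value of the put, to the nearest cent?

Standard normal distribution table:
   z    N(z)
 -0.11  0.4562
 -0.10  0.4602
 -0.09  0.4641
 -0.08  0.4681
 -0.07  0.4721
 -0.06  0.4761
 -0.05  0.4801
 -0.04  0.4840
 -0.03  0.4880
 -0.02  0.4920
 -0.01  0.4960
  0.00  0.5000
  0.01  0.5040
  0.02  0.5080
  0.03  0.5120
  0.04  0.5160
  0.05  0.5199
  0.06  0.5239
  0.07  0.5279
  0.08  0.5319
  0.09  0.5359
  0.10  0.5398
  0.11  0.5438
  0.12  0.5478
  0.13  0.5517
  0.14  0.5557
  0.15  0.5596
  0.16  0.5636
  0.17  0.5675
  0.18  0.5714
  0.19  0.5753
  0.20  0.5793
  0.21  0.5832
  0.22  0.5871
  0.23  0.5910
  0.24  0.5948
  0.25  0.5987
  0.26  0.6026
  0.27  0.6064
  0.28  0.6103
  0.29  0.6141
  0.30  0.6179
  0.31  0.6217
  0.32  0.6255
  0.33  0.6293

σ√T = 0.32 × 1.2247 = 0.3919
d₁ = [ln(240/265) + (0.038 + ½·0.32²)·1.5] / (σ√T) = (-0.0991 + 0.1338) / 0.3919 = 0.0886 → 0.09
d₂ = 0.0886 − 0.3919 = -0.3034 → -0.30
e^(−rT) = e^(−0.038·1.5) = 0.9446
N(−d₂) = N(0.30) = 0.6179;  N(−d₁) = N(-0.09) = 0.4641
P = 265·0.9446·0.6179 − 240·0.4641 = 154.6721 − 111.3840 = 43.2881

€43.29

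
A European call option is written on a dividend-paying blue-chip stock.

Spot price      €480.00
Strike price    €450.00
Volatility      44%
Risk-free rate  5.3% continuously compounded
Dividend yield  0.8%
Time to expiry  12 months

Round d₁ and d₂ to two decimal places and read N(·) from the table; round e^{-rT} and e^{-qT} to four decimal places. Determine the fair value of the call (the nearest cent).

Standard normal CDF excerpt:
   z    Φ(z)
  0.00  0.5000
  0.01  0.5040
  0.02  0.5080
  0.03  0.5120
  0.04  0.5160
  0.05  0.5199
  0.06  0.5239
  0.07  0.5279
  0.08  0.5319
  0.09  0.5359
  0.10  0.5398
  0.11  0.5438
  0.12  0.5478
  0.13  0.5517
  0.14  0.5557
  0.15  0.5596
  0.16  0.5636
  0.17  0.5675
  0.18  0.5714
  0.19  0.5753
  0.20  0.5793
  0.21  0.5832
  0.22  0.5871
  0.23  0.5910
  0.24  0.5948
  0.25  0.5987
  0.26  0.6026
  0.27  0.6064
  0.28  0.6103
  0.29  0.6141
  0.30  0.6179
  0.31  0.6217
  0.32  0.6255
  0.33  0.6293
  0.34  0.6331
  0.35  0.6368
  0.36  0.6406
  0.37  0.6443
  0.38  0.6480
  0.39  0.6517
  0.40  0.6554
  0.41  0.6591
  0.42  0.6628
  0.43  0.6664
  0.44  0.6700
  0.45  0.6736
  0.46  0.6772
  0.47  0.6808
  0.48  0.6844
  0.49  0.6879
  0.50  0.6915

σ√T = 0.44·√1 = 0.4400
d₁ = [ln(480/450) + (0.053 − 0.008 + 0.44²/2)·1] / 0.4400 = [0.0645 + 0.1418] / 0.4400 = 0.4690 ⇒ 0.47
d₂ = d₁ − σ√T = 0.4690 − 0.4400 = 0.0290 ⇒ 0.03
exp(−qT) = exp(−0.008·1) = 0.9920;  exp(−rT) = exp(−0.053·1) = 0.9484
C = 480·0.9920·N(0.47) − 450·0.9484·N(0.03) = 480·0.9920·0.6808 − 450·0.9484·0.5120 = 324.1697 − 218.5114 = 105.6584

€105.66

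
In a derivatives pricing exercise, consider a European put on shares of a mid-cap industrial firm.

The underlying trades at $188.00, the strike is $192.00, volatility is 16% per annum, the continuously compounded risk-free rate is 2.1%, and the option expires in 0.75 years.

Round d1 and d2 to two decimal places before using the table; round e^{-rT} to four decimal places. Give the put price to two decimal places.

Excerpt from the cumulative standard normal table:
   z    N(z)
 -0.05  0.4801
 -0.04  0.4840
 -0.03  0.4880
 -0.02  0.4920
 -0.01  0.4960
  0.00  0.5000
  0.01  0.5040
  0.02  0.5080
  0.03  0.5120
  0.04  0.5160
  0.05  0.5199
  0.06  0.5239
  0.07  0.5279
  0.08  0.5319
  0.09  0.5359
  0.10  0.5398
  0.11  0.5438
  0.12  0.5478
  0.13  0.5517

$11.04

T = 0.75;  σ√T = 0.1386
ln(S/K) + (r + σ²/2)T = ln(188/192) + (0.021 + 0.16²/2)·0.75 = -0.0211 + 0.0254 = 0.0043
d₁ = 0.0043 / 0.1386 = 0.0310 which rounds to 0.03
d₂ = d₁ − σ√T = 0.0310 − 0.1386 = -0.1076 which rounds to -0.11
exp(−rT) = exp(−0.021·0.75) = 0.9844
P = 192·0.9844·N(0.11) − 188·N(-0.03) = 192·0.9844·0.5438 − 188·0.4880 = 102.7808 − 91.7440 = 11.0368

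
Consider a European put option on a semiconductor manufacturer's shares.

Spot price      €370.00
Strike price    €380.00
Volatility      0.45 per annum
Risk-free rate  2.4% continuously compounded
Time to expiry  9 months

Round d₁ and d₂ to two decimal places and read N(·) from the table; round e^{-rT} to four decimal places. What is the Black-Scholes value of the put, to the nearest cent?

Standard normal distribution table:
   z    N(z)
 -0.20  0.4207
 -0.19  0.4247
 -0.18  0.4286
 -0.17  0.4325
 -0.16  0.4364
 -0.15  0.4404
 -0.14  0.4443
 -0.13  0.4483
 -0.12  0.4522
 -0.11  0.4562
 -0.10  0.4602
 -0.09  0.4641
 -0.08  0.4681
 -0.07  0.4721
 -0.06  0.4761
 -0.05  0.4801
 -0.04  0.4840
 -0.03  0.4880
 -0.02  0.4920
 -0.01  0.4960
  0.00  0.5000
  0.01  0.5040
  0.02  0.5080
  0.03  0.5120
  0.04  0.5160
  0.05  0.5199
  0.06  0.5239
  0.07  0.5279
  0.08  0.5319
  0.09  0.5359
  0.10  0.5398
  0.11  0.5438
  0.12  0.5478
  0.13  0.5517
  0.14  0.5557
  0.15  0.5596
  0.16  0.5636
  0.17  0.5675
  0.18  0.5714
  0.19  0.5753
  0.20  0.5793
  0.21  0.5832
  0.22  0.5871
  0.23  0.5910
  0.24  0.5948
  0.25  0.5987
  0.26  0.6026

σ√T = 0.45·√0.75 = 0.3897
ln(S/K) + (r + σ²/2)T = ln(370/380) + (0.024 + 0.45²/2)·0.75 = -0.0267 + 0.0939 = 0.0673
d₁ = 0.0673 / 0.3897 = 0.1726 which rounds to 0.17
d₂ = d₁ − σ√T = 0.1726 − 0.3897 = -0.2171 which rounds to -0.22
e^(−rT) = e^(−0.024·0.75) = 0.9822
N(−d₂) = N(0.22) = 0.5871;  N(−d₁) = N(-0.17) = 0.4325
P = 380·0.9822·0.5871 − 370·0.4325 = 219.1269 − 160.0250 = 59.1019

€59.10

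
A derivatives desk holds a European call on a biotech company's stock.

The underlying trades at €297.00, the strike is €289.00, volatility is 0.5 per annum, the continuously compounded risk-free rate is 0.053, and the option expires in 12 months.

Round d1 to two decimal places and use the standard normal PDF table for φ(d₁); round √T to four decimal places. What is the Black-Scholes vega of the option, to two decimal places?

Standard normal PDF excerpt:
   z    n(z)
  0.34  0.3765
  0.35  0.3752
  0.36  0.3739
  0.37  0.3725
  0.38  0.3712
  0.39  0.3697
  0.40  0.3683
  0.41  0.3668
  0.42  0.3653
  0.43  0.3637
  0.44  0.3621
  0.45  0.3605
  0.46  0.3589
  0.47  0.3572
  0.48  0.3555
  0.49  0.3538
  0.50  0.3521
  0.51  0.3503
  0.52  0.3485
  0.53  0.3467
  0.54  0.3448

108.94

σ√T = 0.5 × 1.0000 = 0.5000
d₁ = [ln(297/289) + (0.053 + 0.5²/2)·1] / 0.5000 = [0.0273 + 0.1780] / 0.5000 = 0.4106 ⇒ 0.41
√T = √1 = 1.0000
φ(d₁) = φ(0.41) = 0.3668
vega = S·φ(d₁)·√T = 297·0.3668·1.0000 = 108.9396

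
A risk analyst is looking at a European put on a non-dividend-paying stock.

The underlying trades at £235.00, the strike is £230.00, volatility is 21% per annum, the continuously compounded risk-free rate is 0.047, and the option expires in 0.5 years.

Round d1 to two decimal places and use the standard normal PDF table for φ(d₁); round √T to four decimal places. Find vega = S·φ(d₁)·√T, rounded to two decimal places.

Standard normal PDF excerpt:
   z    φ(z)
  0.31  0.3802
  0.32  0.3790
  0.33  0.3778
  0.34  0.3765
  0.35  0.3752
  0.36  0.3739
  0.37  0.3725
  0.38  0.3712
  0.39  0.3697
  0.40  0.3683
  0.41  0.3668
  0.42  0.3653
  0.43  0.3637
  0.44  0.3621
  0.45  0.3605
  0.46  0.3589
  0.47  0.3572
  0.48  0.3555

σ√T = 0.21·√0.5 = 0.1485
d₁ = [ln(235/230) + (0.047 + 0.21²/2)·0.5] / 0.1485 = [0.0215 + 0.0345] / 0.1485 = 0.3773 → 0.38
√T = √0.5 = 0.7071
φ(d₁) = φ(0.38) = 0.3712
vega = S·φ(d₁)·√T = 235·0.3712·0.7071 = 61.6817

61.68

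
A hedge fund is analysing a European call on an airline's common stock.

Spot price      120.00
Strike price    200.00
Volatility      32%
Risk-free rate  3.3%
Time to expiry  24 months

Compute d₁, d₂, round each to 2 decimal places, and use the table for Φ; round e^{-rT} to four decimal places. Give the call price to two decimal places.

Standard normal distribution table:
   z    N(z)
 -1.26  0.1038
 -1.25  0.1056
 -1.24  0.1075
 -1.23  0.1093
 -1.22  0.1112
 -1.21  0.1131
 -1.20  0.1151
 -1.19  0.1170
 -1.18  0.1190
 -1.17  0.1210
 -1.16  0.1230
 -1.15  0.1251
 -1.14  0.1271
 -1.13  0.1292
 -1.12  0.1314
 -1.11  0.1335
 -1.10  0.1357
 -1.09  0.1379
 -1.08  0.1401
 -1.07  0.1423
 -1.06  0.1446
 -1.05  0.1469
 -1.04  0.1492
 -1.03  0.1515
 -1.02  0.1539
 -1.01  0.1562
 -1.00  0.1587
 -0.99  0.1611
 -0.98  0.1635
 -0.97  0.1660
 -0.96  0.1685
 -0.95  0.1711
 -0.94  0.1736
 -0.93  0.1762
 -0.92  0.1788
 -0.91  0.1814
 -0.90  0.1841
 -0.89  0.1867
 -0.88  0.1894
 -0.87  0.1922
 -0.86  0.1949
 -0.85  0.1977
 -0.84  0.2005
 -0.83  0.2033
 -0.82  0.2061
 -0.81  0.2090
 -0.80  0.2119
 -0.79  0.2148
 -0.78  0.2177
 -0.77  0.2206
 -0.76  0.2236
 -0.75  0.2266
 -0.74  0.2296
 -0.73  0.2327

5.66

σ√T = 0.32·√2 = 0.4525
d₁ = [ln(120/200) + (0.033 + ½·0.32²)·2] / (σ√T) = (-0.5108 + 0.1684) / 0.4525 = -0.7567 → -0.76
d₂ = -0.7567 − 0.4525 = -1.2092 → -1.21
exp(−rT) = exp(−0.033·2) = 0.9361
C = 120·N(-0.76) − 200·0.9361·N(-1.21) = 120·0.2236 − 200·0.9361·0.1131 = 26.8320 − 21.1746 = 5.6574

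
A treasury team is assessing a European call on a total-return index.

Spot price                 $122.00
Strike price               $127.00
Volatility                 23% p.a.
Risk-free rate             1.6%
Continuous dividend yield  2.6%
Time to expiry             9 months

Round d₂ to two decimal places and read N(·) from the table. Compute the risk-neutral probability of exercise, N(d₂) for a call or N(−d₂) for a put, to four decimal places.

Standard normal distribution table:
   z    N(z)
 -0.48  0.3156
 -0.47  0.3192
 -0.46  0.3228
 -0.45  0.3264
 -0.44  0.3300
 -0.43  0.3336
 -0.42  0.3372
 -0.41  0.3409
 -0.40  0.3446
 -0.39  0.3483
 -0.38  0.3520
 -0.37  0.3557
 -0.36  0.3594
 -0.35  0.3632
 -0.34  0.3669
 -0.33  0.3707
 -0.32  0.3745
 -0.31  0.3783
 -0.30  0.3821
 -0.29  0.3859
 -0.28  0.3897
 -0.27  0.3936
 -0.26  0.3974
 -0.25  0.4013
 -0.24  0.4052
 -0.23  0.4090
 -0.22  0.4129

0.3669

T = 0.75;  σ√T = 0.1992
d₁ = [ln(122/127) + (0.016 − 0.026 + 0.23²/2)·0.75] / 0.1992 = [-0.0402 + 0.0123] / 0.1992 = -0.1397 → -0.14
d₂ = d₁ − σ√T = -0.1397 − 0.1992 = -0.3389 → -0.34
Pr(exercise) under Q = N(d₂) = 0.3669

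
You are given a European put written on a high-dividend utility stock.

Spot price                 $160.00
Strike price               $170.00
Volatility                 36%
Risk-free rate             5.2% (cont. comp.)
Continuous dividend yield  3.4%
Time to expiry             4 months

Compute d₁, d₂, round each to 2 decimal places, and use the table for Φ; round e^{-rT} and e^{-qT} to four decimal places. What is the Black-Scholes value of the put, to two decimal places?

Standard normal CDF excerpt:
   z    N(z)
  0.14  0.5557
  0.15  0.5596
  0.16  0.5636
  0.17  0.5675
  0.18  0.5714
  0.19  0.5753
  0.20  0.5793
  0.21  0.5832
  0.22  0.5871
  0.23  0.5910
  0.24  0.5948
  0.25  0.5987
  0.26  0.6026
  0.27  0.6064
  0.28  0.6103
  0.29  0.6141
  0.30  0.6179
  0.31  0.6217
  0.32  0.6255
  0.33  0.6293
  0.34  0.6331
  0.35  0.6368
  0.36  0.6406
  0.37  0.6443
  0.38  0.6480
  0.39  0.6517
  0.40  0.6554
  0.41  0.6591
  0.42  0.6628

σ√T = 0.36 × 0.5774 = 0.2078
d₁ = [ln(160/170) + (0.052 − 0.034 + 0.36²/2)·0.3333] / 0.2078 = [-0.0606 + 0.0276] / 0.2078 = -0.1589 ⇒ -0.16
d₂ = d₁ − σ√T = -0.1589 − 0.2078 = -0.3667 ⇒ -0.37
e^(−qT) = e^(−0.034·0.3333) = 0.9887;  e^(−rT) = e^(−0.052·0.3333) = 0.9828
P = 170·0.9828·N(0.37) − 160·0.9887·N(0.16) = 170·0.9828·0.6443 − 160·0.9887·0.5636 = 107.6471 − 89.1570 = 18.4901

$18.49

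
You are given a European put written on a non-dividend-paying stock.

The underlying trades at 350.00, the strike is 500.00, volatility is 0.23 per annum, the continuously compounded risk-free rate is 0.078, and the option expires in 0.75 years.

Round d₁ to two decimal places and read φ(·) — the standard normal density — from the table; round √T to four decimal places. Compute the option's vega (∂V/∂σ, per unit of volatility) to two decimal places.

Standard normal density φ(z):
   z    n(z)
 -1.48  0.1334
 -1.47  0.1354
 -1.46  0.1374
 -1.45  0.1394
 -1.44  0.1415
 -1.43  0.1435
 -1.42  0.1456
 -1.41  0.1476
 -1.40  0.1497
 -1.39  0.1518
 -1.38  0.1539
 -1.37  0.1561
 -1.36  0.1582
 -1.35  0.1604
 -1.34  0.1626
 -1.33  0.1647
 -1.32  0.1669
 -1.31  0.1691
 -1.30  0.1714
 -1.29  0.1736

45.37

σ√T = 0.23·√0.75 = 0.1992
d₁ = [ln(350/500) + (0.078 + 0.23²/2)·0.75] / 0.1992 = [-0.3567 + 0.0783] / 0.1992 = -1.3974 ≈ -1.40
√T = √0.75 = 0.8660
φ(d₁) = φ(-1.40) = 0.1497
vega = S·φ(d₁)·√T = 350·0.1497·0.8660 = 45.3741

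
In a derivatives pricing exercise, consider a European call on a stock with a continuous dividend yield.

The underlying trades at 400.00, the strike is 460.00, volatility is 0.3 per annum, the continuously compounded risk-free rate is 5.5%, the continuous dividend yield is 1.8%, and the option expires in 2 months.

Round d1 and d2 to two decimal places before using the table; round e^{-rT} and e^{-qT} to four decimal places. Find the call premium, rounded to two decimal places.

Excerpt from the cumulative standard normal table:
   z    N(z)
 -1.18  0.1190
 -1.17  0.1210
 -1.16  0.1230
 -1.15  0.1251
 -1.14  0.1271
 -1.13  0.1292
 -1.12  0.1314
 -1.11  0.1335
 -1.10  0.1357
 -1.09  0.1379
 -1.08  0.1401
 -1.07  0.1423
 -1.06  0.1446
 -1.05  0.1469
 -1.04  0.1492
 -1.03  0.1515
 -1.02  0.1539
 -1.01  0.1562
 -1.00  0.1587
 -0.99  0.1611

T = 0.1667;  σ√T = 0.1225
d₁ = [ln(400/460) + (0.055 − 0.018 + 0.3²/2)·0.1667] / 0.1225 = [-0.1398 + 0.0137] / 0.1225 = -1.0296 ≈ -1.03
d₂ = d₁ − σ√T = -1.0296 − 0.1225 = -1.1520 ≈ -1.15
exp(−qT) = exp(−0.018·0.1667) = 0.9970;  exp(−rT) = exp(−0.055·0.1667) = 0.9909
N(d₁) = N(-1.03) = 0.1515;  N(d₂) = N(-1.15) = 0.1251
C = 400·0.9970·0.1515 − 460·0.9909·0.1251 = 60.4182 − 57.0223 = 3.3959

3.40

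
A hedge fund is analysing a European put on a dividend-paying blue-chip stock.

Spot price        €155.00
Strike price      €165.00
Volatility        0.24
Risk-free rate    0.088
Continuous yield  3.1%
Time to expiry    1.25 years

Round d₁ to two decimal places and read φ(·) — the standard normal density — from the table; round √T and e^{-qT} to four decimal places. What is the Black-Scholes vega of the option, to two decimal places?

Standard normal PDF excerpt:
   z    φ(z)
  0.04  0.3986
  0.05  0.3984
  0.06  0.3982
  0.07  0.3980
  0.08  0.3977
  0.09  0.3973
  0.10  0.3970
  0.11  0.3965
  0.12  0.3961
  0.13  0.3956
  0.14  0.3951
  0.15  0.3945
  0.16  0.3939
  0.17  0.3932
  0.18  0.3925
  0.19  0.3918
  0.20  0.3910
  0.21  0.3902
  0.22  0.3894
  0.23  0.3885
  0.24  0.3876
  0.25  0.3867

σ√T = 0.24 × 1.1180 = 0.2683
d₁ = [ln(155/165) + (0.088 − 0.031 + 0.24²/2)·1.25] / 0.2683 = [-0.0625 + 0.1072] / 0.2683 = 0.1667 → 0.17
√T = √1.25 = 1.1180
φ(d₁) = φ(0.17) = 0.3932
exp(−qT) = exp(−0.031·1.25) = 0.9620
vega = S·exp(−qT)·φ(d₁)·√T = 155·0.9620·0.3932·1.1180 = 65.5484

65.55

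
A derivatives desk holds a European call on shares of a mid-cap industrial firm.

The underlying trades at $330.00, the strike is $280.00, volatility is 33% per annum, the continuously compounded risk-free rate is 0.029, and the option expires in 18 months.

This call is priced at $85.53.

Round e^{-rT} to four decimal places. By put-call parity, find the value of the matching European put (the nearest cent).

exp(−rT) = exp(−0.029·1.5) = 0.9574
Put-call parity: C − P = S − K·e^(−rT) = 330 − 280·0.9574 = 330 − 268.0720 = 61.9280
P = C − (C − P) = 85.53 − (61.9280) = 23.6020

$23.60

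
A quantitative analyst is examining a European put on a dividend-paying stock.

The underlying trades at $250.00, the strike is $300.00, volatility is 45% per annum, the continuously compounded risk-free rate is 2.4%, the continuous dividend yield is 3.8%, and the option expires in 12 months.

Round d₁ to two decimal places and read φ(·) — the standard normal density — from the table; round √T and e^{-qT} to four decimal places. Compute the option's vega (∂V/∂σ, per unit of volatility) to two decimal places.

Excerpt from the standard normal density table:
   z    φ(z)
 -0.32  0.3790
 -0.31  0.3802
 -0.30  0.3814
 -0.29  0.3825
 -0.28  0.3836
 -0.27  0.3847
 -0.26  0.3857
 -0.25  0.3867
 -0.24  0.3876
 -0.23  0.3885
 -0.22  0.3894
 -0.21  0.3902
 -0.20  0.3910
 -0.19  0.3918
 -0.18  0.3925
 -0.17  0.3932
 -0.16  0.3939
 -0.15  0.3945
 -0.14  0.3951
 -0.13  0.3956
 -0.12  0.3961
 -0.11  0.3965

93.91

σ√T = 0.45·√1 = 0.4500
d₁ = [ln(250/300) + (0.024 − 0.038 + ½·0.45²)·1] / (σ√T) = (-0.1823 + 0.0873) / 0.4500 = -0.2113 ⇒ -0.21
√T = √1 = 1.0000
φ(d₁) = φ(-0.21) = 0.3902
e^(−qT) = e^(−0.038·1) = 0.9627
vega = S·e^(−qT)·φ(d₁)·√T = 250·0.9627·0.3902·1.0000 = 93.9114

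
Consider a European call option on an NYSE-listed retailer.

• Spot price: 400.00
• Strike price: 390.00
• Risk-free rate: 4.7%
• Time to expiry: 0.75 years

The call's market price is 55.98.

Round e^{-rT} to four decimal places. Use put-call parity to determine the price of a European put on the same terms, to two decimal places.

32.49

exp(−rT) = exp(−0.047·0.75) = 0.9654
Put-call parity: C − P = S − K·e^(−rT) = 400 − 390·0.9654 = 400 − 376.5060 = 23.4940
P = C − (C − P) = 55.98 − (23.4940) = 32.4860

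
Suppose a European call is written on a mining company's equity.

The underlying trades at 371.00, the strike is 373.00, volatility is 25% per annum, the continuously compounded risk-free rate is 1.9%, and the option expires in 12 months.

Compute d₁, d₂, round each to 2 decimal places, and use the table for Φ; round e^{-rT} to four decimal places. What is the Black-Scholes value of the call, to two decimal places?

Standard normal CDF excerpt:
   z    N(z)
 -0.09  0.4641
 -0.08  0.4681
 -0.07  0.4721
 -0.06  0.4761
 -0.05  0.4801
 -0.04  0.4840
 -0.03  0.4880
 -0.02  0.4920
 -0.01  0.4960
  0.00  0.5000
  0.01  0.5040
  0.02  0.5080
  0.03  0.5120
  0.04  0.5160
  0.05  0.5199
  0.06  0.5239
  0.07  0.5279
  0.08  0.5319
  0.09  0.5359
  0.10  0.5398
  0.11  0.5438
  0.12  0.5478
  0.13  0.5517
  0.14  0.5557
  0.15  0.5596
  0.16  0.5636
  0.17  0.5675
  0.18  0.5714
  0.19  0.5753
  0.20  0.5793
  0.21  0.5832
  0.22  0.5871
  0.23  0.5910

T = 1;  σ√T = 0.2500
ln(S/K) + (r + σ²/2)T = ln(371/373) + (0.019 + 0.25²/2)·1 = -0.0054 + 0.0503 = 0.0449
d₁ = 0.0449 / 0.2500 = 0.1795 → 0.18
d₂ = d₁ − σ√T = 0.1795 − 0.2500 = -0.0705 → -0.07
e^(−rT) = e^(−0.019·1) = 0.9812
N(d₁) = N(0.18) = 0.5714;  N(d₂) = N(-0.07) = 0.4721
C = 371·0.5714 − 373·0.9812·0.4721 = 211.9894 − 172.7827 = 39.2067

39.21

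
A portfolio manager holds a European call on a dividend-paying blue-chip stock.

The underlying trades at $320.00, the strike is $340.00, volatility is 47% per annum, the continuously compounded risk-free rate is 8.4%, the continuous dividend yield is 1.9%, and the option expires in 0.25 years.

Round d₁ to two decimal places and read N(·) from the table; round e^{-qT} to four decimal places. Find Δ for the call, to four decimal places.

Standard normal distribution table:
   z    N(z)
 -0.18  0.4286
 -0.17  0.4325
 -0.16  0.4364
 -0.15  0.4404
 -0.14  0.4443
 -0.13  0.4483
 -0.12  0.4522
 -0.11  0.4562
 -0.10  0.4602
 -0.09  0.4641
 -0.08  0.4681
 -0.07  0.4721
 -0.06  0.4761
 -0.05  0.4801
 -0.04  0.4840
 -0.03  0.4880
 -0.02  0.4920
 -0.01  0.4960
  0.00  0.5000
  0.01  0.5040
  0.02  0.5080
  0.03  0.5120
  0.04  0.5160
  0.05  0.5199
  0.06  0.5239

0.4699

T = 0.25;  σ√T = 0.2350
d₁ = [ln(320/340) + (0.084 − 0.019 + ½·0.47²)·0.25] / (σ√T) = (-0.0606 + 0.0439) / 0.2350 = -0.0713 ≈ -0.07
N(d₁) = N(-0.07) = 0.4721
Δ_call = e^(−qT)·N(d₁) = 0.9953·0.4721 = 0.4699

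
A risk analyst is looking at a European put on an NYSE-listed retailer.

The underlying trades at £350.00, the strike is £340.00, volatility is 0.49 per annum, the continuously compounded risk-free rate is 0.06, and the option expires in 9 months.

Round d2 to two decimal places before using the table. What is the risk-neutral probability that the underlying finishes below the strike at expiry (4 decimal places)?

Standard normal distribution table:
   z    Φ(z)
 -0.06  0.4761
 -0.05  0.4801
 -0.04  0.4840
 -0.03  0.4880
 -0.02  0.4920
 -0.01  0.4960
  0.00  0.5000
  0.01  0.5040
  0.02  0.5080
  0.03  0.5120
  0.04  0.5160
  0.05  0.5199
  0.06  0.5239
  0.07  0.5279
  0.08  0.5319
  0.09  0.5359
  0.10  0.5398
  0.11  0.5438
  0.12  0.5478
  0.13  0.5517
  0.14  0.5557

0.5160

σ√T = 0.49 × 0.8660 = 0.4244
d₁ = [ln(350/340) + (0.06 + ½·0.49²)·0.75] / (σ√T) = (0.0290 + 0.1350) / 0.4244 = 0.3865 ≈ 0.39
d₂ = 0.3865 − 0.4244 = -0.0378 ≈ -0.04
Risk-neutral Pr[S_T < K] = N(−d₂) = N(0.04) = 0.5160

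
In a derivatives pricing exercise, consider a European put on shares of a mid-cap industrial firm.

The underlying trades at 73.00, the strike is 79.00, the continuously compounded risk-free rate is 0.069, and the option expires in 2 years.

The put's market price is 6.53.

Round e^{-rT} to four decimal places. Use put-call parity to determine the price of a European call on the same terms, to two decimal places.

10.71

e^(−rT) = e^(−0.069·2) = 0.8711
Put-call parity: C − P = S − K·e^(−rT) = 73 − 79·0.8711 = 73 − 68.8169 = 4.1831
C = P + (C − P) = 6.53 + (4.1831) = 10.7131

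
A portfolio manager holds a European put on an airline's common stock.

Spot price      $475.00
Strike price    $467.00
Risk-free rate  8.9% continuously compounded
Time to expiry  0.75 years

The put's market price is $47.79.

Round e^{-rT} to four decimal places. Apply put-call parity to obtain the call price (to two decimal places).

$85.96

e^(−rT) = e^(−0.089·0.75) = 0.9354
Put-call parity: C − P = S − K·e^(−rT) = 475 − 467·0.9354 = 475 − 436.8318 = 38.1682
C = P + (C − P) = 47.79 + (38.1682) = 85.9582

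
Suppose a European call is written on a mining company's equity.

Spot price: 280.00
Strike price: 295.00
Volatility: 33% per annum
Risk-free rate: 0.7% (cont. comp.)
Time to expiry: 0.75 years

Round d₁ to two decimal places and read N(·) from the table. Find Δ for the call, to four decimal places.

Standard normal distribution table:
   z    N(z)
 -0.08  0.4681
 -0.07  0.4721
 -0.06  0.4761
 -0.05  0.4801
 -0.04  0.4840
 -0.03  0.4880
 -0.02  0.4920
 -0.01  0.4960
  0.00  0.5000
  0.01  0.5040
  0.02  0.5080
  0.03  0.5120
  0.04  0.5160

σ√T = 0.33·√0.75 = 0.2858
d₁ = [ln(280/295) + (0.007 + 0.33²/2)·0.75] / 0.2858 = [-0.0522 + 0.0461] / 0.2858 = -0.0213 → -0.02
N(d₁) = N(-0.02) = 0.4920
Δ_call = N(d₁) = 0.4920

0.4920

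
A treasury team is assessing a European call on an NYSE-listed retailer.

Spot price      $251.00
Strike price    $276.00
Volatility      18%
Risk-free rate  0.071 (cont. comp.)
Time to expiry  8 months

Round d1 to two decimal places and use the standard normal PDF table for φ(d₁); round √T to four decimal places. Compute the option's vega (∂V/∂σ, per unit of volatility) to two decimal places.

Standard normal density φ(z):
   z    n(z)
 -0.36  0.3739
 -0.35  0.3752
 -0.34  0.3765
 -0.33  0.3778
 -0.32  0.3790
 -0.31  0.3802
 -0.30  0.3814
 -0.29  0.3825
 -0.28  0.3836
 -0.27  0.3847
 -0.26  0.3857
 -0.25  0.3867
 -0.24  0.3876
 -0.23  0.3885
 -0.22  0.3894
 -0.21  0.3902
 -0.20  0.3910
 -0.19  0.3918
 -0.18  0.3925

σ√T = 0.18·√0.6667 = 0.1470
d₁ = [ln(251/276) + (0.071 + 0.18²/2)·0.6667] / 0.1470 = [-0.0949 + 0.0581] / 0.1470 = -0.2505 → -0.25
√T = √0.6667 = 0.8165
φ(d₁) = φ(-0.25) = 0.3867
vega = S·φ(d₁)·√T = 251·0.3867·0.8165 = 79.2509
(The put has the same vega.)

79.25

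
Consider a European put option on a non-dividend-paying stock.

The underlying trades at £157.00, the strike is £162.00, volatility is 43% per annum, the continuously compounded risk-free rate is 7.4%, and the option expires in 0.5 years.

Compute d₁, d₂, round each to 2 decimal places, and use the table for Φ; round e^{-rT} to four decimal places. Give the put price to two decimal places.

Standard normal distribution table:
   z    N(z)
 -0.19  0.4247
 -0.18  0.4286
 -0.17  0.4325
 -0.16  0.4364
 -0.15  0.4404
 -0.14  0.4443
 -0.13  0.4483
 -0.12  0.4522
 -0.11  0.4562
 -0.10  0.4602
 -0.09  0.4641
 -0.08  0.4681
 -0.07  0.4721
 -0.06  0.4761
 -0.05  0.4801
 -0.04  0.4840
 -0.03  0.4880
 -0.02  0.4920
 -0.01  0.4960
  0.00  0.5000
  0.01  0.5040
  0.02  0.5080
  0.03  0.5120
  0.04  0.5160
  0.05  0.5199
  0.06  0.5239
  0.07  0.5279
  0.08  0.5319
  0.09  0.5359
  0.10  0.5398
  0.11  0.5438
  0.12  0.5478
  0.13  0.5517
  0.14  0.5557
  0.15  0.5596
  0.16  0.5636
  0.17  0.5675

£18.23

σ√T = 0.43 × 0.7071 = 0.3041
d₁ = [ln(157/162) + (0.074 + 0.43²/2)·0.5] / 0.3041 = [-0.0314 + 0.0832] / 0.3041 = 0.1706 which rounds to 0.17
d₂ = d₁ − σ√T = 0.1706 − 0.3041 = -0.1334 which rounds to -0.13
e^(−rT) = e^(−0.074·0.5) = 0.9637
N(−d₂) = N(0.13) = 0.5517;  N(−d₁) = N(-0.17) = 0.4325
P = 162·0.9637·0.5517 − 157·0.4325 = 86.1311 − 67.9025 = 18.2286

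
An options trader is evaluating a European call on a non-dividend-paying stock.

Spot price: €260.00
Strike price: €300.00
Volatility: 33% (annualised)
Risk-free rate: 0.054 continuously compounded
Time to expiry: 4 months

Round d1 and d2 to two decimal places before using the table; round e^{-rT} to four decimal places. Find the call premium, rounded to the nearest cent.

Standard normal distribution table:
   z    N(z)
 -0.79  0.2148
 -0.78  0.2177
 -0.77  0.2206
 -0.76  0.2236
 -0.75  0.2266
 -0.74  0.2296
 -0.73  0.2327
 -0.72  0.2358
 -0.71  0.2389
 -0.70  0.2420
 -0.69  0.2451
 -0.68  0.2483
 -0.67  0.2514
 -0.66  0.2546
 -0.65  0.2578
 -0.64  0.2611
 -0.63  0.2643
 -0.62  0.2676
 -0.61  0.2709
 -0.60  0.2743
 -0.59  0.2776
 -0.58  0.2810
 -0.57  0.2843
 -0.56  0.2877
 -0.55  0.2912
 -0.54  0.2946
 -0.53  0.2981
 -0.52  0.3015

€8.03

T = 0.3333;  σ√T = 0.1905
ln(S/K) + (r + σ²/2)T = ln(260/300) + (0.054 + 0.33²/2)·0.3333 = -0.1431 + 0.0362 = -0.1070
d₁ = -0.1070 / 0.1905 = -0.5613 ≈ -0.56
d₂ = d₁ − σ√T = -0.5613 − 0.1905 = -0.7519 ≈ -0.75
exp(−rT) = exp(−0.054·0.3333) = 0.9822
N(d₁) = N(-0.56) = 0.2877;  N(d₂) = N(-0.75) = 0.2266
C = 260·0.2877 − 300·0.9822·0.2266 = 74.8020 − 66.7700 = 8.0320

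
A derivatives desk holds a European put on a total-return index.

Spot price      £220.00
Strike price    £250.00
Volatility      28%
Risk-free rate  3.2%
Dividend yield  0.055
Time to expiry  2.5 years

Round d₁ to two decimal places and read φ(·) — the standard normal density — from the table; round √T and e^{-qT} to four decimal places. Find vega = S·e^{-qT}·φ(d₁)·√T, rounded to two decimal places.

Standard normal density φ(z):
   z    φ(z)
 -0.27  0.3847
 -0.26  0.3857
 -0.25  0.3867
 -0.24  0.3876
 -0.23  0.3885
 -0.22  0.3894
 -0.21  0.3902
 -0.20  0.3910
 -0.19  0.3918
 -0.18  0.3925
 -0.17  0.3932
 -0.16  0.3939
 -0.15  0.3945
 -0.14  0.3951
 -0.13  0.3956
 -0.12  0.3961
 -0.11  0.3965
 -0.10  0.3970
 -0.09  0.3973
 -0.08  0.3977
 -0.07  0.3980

118.53

σ√T = 0.28 × 1.5811 = 0.4427
d₁ = [ln(220/250) + (0.032 − 0.055 + ½·0.28²)·2.5] / (σ√T) = (-0.1278 + 0.0405) / 0.4427 = -0.1973 which rounds to -0.20
√T = √2.5 = 1.5811
φ(d₁) = φ(-0.20) = 0.3910
exp(−qT) = exp(−0.055·2.5) = 0.8715
vega = S·exp(−qT)·φ(d₁)·√T = 220·0.8715·0.3910·1.5811 = 118.5294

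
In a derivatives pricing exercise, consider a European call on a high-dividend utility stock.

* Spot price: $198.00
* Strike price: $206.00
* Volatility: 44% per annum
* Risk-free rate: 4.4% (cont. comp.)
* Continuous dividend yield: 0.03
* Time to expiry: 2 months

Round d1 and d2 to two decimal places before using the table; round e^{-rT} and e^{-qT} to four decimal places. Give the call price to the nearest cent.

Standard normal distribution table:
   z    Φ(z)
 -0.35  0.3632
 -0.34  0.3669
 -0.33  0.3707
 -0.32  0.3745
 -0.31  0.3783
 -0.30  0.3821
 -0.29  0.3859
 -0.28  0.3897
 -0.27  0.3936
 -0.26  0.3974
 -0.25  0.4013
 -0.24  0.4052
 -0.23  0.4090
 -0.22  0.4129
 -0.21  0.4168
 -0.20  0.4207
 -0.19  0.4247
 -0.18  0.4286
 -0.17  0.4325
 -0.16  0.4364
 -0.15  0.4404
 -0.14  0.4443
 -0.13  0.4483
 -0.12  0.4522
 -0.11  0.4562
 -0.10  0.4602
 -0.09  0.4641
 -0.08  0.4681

T = 0.1667;  σ√T = 0.1796
d₁ = [ln(198/206) + (0.044 − 0.03 + ½·0.44²)·0.1667] / (σ√T) = (-0.0396 + 0.0185) / 0.1796 = -0.1177 ≈ -0.12
d₂ = -0.1177 − 0.1796 = -0.2973 ≈ -0.30
e^(−qT) = e^(−0.03·0.1667) = 0.9950;  e^(−rT) = e^(−0.044·0.1667) = 0.9927
N(d₁) = N(-0.12) = 0.4522;  N(d₂) = N(-0.30) = 0.3821
C = 198·0.9950·0.4522 − 206·0.9927·0.3821 = 89.0879 − 78.1380 = 10.9499

$10.95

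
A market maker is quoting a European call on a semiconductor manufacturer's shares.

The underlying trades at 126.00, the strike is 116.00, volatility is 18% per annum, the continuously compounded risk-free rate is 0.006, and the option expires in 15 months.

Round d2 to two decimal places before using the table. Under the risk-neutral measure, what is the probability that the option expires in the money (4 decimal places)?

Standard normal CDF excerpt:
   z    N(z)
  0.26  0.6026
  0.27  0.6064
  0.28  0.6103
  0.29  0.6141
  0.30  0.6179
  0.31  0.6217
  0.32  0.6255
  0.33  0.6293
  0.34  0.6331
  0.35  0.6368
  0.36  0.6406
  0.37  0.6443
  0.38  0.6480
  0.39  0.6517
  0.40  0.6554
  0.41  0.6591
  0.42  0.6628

T = 1.25;  σ√T = 0.2012
d₁ = [ln(126/116) + (0.006 + 0.18²/2)·1.25] / 0.2012 = [0.0827 + 0.0277] / 0.2012 = 0.5488 → 0.55
d₂ = d₁ − σ√T = 0.5488 − 0.2012 = 0.3475 → 0.35
Pr(exercise) under Q = N(d₂) = 0.6368

0.6368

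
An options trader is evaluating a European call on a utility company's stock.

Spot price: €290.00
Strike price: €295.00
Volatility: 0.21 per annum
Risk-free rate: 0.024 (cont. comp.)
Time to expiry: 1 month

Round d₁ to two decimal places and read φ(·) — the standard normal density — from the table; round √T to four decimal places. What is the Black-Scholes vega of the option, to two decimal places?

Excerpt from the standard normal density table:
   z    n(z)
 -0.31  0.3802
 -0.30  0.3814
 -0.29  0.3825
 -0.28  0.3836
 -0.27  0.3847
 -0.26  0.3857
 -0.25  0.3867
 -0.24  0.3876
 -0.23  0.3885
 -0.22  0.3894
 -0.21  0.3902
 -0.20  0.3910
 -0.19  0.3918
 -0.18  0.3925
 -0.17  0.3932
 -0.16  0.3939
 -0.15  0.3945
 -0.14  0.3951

T = 0.08333;  σ√T = 0.0606
d₁ = [ln(290/295) + (0.024 + 0.21²/2)·0.08333] / 0.0606 = [-0.0171 + 0.0038] / 0.0606 = -0.2187 ≈ -0.22
√T = √0.08333 = 0.2887
φ(d₁) = φ(-0.22) = 0.3894
vega = S·φ(d₁)·√T = 290·0.3894·0.2887 = 32.6017
(Vega is the same for a European call and put with the same parameters.)

32.60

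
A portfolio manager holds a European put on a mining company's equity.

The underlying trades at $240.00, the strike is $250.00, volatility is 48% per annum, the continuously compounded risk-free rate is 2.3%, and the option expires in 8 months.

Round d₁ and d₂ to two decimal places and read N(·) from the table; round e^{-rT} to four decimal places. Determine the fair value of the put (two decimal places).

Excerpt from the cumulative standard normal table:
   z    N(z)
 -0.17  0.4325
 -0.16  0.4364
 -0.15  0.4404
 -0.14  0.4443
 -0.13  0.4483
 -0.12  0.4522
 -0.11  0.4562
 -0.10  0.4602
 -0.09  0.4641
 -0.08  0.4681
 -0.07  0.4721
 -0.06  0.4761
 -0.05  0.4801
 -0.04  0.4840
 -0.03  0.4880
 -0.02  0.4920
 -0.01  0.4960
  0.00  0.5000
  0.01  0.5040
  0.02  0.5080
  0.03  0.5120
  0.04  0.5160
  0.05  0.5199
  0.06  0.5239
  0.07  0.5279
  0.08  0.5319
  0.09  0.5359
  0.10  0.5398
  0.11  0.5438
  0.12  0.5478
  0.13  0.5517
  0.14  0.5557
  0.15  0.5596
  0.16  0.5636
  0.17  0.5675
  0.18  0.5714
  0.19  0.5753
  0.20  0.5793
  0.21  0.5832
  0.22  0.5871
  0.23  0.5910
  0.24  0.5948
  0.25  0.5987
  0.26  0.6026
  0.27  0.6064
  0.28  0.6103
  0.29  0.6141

σ√T = 0.48 × 0.8165 = 0.3919
d₁ = [ln(240/250) + (0.023 + ½·0.48²)·0.6667] / (σ√T) = (-0.0408 + 0.0921) / 0.3919 = 0.1309 ≈ 0.13
d₂ = 0.1309 − 0.3919 = -0.2610 ≈ -0.26
e^(−rT) = e^(−0.023·0.6667) = 0.9848
N(−d₂) = N(0.26) = 0.6026;  N(−d₁) = N(-0.13) = 0.4483
P = 250·0.9848·0.6026 − 240·0.4483 = 148.3601 − 107.5920 = 40.7681

$40.77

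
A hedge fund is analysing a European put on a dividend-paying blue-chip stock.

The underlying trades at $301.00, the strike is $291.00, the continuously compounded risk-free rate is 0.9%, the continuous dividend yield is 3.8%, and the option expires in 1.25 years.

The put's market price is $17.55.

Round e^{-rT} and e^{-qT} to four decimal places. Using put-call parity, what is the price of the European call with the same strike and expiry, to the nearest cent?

$16.84

exp(−qT) = exp(−0.038·1.25) = 0.9536;  exp(−rT) = exp(−0.009·1.25) = 0.9888
Put-call parity: C − P = S·e^(−qT) − K·e^(−rT) = 301·0.9536 − 291·0.9888 = 287.0336 − 287.7408 = -0.7072
C = P + (C − P) = 17.55 + (-0.7072) = 16.8428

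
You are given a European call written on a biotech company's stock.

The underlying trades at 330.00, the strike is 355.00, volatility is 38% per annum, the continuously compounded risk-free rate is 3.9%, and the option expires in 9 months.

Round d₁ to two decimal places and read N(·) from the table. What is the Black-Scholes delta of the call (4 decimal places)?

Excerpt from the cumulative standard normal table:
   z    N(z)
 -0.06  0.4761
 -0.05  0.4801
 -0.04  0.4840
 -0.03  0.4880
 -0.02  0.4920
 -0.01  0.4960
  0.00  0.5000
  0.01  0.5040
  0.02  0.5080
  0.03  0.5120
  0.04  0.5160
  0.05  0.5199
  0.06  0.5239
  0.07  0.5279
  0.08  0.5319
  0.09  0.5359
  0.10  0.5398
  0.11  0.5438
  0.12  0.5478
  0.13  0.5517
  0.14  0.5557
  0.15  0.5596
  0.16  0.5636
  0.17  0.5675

σ√T = 0.38·√0.75 = 0.3291
ln(S/K) + (r + σ²/2)T = ln(330/355) + (0.039 + 0.38²/2)·0.75 = -0.0730 + 0.0834 = 0.0104
d₁ = 0.0104 / 0.3291 = 0.0315 ≈ 0.03
N(d₁) = N(0.03) = 0.5120
Δ_call = N(d₁) = 0.5120

0.5120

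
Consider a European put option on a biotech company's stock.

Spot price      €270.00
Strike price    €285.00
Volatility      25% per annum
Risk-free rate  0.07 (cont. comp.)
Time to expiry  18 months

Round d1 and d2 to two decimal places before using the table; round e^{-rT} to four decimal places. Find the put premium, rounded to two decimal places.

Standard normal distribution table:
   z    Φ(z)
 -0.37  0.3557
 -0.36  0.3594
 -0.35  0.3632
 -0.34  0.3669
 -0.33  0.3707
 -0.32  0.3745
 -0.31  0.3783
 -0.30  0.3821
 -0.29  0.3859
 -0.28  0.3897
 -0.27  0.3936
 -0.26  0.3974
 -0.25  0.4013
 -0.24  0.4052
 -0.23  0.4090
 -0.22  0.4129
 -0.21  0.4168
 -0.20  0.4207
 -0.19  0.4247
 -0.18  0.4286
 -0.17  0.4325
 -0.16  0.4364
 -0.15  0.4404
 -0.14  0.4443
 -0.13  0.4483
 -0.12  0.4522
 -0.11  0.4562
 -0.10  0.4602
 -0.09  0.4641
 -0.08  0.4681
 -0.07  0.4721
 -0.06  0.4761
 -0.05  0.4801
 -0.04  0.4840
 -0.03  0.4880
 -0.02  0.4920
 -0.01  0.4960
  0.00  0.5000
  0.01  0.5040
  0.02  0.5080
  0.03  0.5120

€26.15

σ√T = 0.25 × 1.2247 = 0.3062
d₁ = [ln(270/285) + (0.07 + 0.25²/2)·1.5] / 0.3062 = [-0.0541 + 0.1519] / 0.3062 = 0.3194 which rounds to 0.32
d₂ = d₁ − σ√T = 0.3194 − 0.3062 = 0.0133 which rounds to 0.01
e^(−rT) = e^(−0.07·1.5) = 0.9003
N(−d₂) = N(-0.01) = 0.4960;  N(−d₁) = N(-0.32) = 0.3745
P = 285·0.9003·0.4960 − 270·0.3745 = 127.2664 − 101.1150 = 26.1514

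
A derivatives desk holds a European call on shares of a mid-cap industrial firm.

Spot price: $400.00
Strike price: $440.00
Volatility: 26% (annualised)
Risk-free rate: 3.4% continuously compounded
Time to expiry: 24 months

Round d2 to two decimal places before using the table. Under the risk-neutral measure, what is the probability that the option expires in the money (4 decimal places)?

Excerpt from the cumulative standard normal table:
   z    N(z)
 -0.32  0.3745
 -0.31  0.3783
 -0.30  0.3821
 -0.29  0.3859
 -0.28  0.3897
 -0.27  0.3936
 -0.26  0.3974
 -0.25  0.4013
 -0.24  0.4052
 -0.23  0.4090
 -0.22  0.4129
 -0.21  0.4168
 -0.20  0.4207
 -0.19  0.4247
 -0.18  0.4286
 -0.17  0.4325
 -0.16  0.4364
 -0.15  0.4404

0.3974

σ√T = 0.26 × 1.4142 = 0.3677
d₁ = [ln(400/440) + (0.034 + 0.26²/2)·2] / 0.3677 = [-0.0953 + 0.1356] / 0.3677 = 0.1096 → 0.11
d₂ = d₁ − σ√T = 0.1096 − 0.3677 = -0.2581 → -0.26
Pr(exercise) under Q = N(d₂) = 0.3974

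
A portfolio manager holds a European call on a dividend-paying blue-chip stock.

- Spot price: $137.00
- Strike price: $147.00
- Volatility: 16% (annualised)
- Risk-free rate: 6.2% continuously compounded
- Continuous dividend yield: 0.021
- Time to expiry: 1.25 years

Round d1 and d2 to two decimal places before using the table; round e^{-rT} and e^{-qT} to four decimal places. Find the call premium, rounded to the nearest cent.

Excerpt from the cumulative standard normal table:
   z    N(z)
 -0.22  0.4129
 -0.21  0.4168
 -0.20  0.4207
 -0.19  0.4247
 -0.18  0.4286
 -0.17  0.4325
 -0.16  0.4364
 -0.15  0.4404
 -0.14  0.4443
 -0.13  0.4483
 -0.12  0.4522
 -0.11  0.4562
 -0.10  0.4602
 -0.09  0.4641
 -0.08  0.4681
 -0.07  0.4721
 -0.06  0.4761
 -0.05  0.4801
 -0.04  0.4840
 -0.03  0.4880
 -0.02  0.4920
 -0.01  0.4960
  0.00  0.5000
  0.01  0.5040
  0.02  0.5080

$8.43

σ√T = 0.16·√1.25 = 0.1789
d₁ = [ln(137/147) + (0.062 − 0.021 + 0.16²/2)·1.25] / 0.1789 = [-0.0705 + 0.0672] / 0.1789 = -0.0179 → -0.02
d₂ = d₁ − σ√T = -0.0179 − 0.1789 = -0.1968 → -0.20
e^(−qT) = e^(−0.021·1.25) = 0.9741;  e^(−rT) = e^(−0.062·1.25) = 0.9254
N(d₁) = N(-0.02) = 0.4920;  N(d₂) = N(-0.20) = 0.4207
C = 137·0.9741·0.4920 − 147·0.9254·0.4207 = 65.6582 − 57.2294 = 8.4288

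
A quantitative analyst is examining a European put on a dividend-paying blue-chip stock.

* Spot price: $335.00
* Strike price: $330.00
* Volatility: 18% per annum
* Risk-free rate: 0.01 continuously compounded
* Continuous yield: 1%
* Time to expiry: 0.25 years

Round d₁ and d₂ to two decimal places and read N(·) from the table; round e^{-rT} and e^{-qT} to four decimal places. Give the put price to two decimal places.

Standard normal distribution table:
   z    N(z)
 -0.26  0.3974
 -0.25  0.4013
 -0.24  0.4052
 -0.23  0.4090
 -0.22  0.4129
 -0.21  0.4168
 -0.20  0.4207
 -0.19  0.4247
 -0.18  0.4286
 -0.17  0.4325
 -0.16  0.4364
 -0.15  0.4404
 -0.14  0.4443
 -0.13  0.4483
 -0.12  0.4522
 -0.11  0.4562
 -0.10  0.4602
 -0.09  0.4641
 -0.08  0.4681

T = 0.25;  σ√T = 0.0900
d₁ = [ln(335/330) + (0.01 − 0.01 + 0.18²/2)·0.25] / 0.0900 = [0.0150 + 0.0040] / 0.0900 = 0.2121 → 0.21
d₂ = d₁ − σ√T = 0.2121 − 0.0900 = 0.1221 → 0.12
exp(−qT) = exp(−0.01·0.25) = 0.9975;  exp(−rT) = exp(−0.01·0.25) = 0.9975
P = 330·0.9975·N(-0.12) − 335·0.9975·N(-0.21) = 330·0.9975·0.4522 − 335·0.9975·0.4168 = 148.8529 − 139.2789 = 9.5740

$9.57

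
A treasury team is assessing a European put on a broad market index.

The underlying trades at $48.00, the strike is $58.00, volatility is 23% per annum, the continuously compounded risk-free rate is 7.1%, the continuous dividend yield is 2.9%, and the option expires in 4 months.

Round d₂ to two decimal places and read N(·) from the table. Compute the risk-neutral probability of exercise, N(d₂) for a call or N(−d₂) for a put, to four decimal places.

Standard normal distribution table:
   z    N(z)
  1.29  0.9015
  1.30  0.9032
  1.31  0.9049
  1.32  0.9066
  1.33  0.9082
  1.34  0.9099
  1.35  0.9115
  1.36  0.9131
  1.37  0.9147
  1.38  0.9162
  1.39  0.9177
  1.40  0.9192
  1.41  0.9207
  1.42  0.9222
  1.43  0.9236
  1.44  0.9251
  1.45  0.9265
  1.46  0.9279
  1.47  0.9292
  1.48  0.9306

0.9177

σ√T = 0.23 × 0.5774 = 0.1328
ln(S/K) + (r − q + σ²/2)T = ln(48/58) + (0.071 − 0.029 + 0.23²/2)·0.3333 = -0.1892 + 0.0228 = -0.1664
d₁ = -0.1664 / 0.1328 = -1.2533 which rounds to -1.25
d₂ = d₁ − σ√T = -1.2533 − 0.1328 = -1.3861 which rounds to -1.39
Pr(exercise) under Q = N(−d₂) = N(1.39) = 0.9177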